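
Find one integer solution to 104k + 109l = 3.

Step 1: Check solvability.
gcd(104, 109) = 1
Since 1 divides 3, solutions exist.

Step 2: Apply extended Euclidean algorithm to find gcd.
We find integers such that 104*x0 + 109*y0 = 1

Step 3: Scale the particular solution.
Multiply by 3/1 = 3:
k = -66, l = 63

Step 4: Verify.
104*(-66) + 109*(63) = 3 = 3 ✓

k = -66, l = 63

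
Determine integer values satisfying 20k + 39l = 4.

Step 1: Check solvability.
gcd(20, 39) = 1
Since 1 divides 4, solutions exist.

Step 2: Apply extended Euclidean algorithm to find gcd.
We find integers such that 20*x0 + 39*y0 = 1

Step 3: Scale the particular solution.
Multiply by 4/1 = 4:
k = 8, l = -4

Step 4: Verify.
20*(8) + 39*(-4) = 4 = 4 ✓

k = 8, l = -4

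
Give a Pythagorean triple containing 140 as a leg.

We need the other leg and hypotenuse such that 140² + x² = c².
Take x = 51, c = 149: 140² + 51² = 19600 + 2601 = 22201 = 149² ✓
Triple: (51, 140, 149)

(51, 140, 149)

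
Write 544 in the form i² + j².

We need to find integers i, j > 0 such that i² + j² = 544.
Trying i = 12: j² = 544 - 12² = 544 - 144 = 400
j = 20
Check: 12² + 20² = 144 + 400 = 544 ✓

544 = 12² + 20²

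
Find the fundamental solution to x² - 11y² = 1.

We seek the smallest positive integers (x, y) with x² - 11y² = 1, i.e., x² = 11y² + 1.
Try successive y values:
y = 1: x² = 11·1² + 1 = 12, not a perfect square
y = 2: x² = 11·2² + 1 = 45, not a perfect square
y = 3: x² = 11·3² + 1 = 100, x = 10 ✓

Verify: 10² - 11·3² = 100 - 99 = 1 ✓

x = 10, y = 3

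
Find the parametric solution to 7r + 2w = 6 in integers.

Step 1: Compute gcd(7, 2) = 1.
Since 1 divides 6, solutions exist.

Step 2: Find a particular solution using extended Euclidean algorithm.
We get r₀ = 6, w₀ = -18.
Check: 7*6 + 2*-18 = 6 = 6 ✓

Step 3: Write the general solution.
r = 6 + (2/1)t = 6 + 2t
w = -18 - (7/1)t = -18 - 7t
for any integer t.

r = 6 + 2t, w = -18 - 7t for integer t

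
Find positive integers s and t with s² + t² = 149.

We need to find integers s, t > 0 such that s² + t² = 149.
Trying s = 7: t² = 149 - 7² = 149 - 49 = 100
t = 10
Check: 7² + 10² = 49 + 100 = 149 ✓

149 = 7² + 10²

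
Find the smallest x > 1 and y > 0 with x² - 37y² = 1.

We seek the smallest positive integers (x, y) with x² - 37y² = 1, i.e., x² = 37y² + 1.
Try successive y values:
y = 1: x² = 37·1² + 1 = 38, not a perfect square
y = 2: x² = 37·2² + 1 = 149, not a perfect square
y = 3: x² = 37·3² + 1 = 334, not a perfect square
... continuing the search (or via continued fractions) ...
y = 12: x² = 37·12² + 1 = 5329, x = 73 ✓

Verify: 73² - 37·12² = 5329 - 5328 = 1 ✓

x = 73, y = 12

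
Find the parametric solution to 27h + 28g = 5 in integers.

Step 1: Compute gcd(27, 28) = 1.
Since 1 divides 5, solutions exist.

Step 2: Find a particular solution using extended Euclidean algorithm.
We get h₀ = -5, g₀ = 5.
Check: 27*-5 + 28*5 = 5 = 5 ✓

Step 3: Write the general solution.
h = -5 + (28/1)t = -5 + 28t
g = 5 - (27/1)t = 5 - 27t
for any integer t.

h = -5 + 28t, g = 5 - 27t for integer t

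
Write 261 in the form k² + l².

We need to find integers k, l > 0 such that k² + l² = 261.
Trying k = 6: l² = 261 - 6² = 261 - 36 = 225
l = 15
Check: 6² + 15² = 36 + 225 = 261 ✓

261 = 6² + 15²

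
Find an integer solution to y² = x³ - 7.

Try small integer x values and check whether x³ - 7 is a perfect square.
x = 2: x³ - 7 = 2³ - 7 = 8 - 7 = 1
Is 1 a perfect square? 1² = 1 ✓
So (x, y) = (2, 1) is a solution.

x = 2, y = 1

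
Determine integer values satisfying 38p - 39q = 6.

Step 1: Check solvability.
gcd(38, 39) = 1
Since 1 divides 6, solutions exist.

Step 2: Apply extended Euclidean algorithm to find gcd.
We find integers such that 38*x0 + 39*y0 = 1

Step 3: Scale the particular solution.
Multiply by 6/1 = 6:
p = -6, q = -6

Step 4: Verify.
38*(-6) - 39*(-6) = 6 = 6 ✓

p = -6, q = -6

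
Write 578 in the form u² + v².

We need to find integers u, v > 0 such that u² + v² = 578.
Trying u = 7: v² = 578 - 7² = 578 - 49 = 529
v = 23
Check: 7² + 23² = 49 + 529 = 578 ✓

578 = 7² + 23²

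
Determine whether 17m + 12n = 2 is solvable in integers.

Step 1: Compute gcd(17, 12).
gcd(17, 12) = 1

Step 2: Check divisibility.
Does 1 divide 2? 2 = 1 x 2, so yes.

By the theorem on linear Diophantine equations, 17m + 12n = 2 has integer solutions if and only if gcd(17, 12) divides 2. Since 1 | 2, solutions exist.

Yes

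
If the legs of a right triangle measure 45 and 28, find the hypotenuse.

c² = a² + b² = 45² + 28² = 2025 + 784 = 2809
c = 53

53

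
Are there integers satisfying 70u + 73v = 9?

Step 1: Compute gcd(70, 73).
gcd(70, 73) = 1

Step 2: Check divisibility.
Does 1 divide 9? 9 = 1 x 9, so yes.

By the theorem on linear Diophantine equations, 70u + 73v = 9 has integer solutions if and only if gcd(70, 73) divides 9. Since 1 | 9, solutions exist.

Yes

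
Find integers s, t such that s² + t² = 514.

We need to find integers s, t > 0 such that s² + t² = 514.
Trying s = 15: t² = 514 - 15² = 514 - 225 = 289
t = 17
Check: 15² + 17² = 225 + 289 = 514 ✓

514 = 15² + 17²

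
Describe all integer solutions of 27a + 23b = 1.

Step 1: Compute gcd(27, 23) = 1.
Since 1 divides 1, solutions exist.

Step 2: Find a particular solution using extended Euclidean algorithm.
We get a₀ = 6, b₀ = -7.
Check: 27*6 + 23*-7 = 1 = 1 ✓

Step 3: Write the general solution.
a = 6 + (23/1)t = 6 + 23t
b = -7 - (27/1)t = -7 - 27t
for any integer t.

a = 6 + 23t, b = -7 - 27t for integer t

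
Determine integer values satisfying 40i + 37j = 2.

Step 1: Check solvability.
gcd(40, 37) = 1
Since 1 divides 2, solutions exist.

Step 2: Apply extended Euclidean algorithm to find gcd.
We find integers such that 40*x0 + 37*y0 = 1

Step 3: Scale the particular solution.
Multiply by 2/1 = 2:
i = -24, j = 26

Step 4: Verify.
40*(-24) + 37*(26) = 2 = 2 ✓

i = -24, j = 26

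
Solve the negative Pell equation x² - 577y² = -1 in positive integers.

We need x² = 577y² - 1. Try successive y:
y = 1: x² = 577·1² - 1 = 576 = 24² ✓
Check: 24² - 577·1² = 576 - 577 = -1 ✓

x = 24, y = 1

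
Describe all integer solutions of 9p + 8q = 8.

Step 1: Compute gcd(9, 8) = 1.
Since 1 divides 8, solutions exist.

Step 2: Find a particular solution using extended Euclidean algorithm.
We get p₀ = 8, q₀ = -8.
Check: 9*8 + 8*-8 = 8 = 8 ✓

Step 3: Write the general solution.
p = 8 + (8/1)t = 8 + 8t
q = -8 - (9/1)t = -8 - 9t
for any integer t.

p = 8 + 8t, q = -8 - 9t for integer t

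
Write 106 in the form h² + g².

We need to find integers h, g > 0 such that h² + g² = 106.
Trying h = 5: g² = 106 - 5² = 106 - 25 = 81
g = 9
Check: 5² + 9² = 25 + 81 = 106 ✓

106 = 5² + 9²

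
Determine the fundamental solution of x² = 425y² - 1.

We need x² = 425y² - 1. Try successive y:
y = 1: x² = 425·1² - 1 = 424, not a perfect square
y = 2: x² = 425·2² - 1 = 1699, not a perfect square
y = 3: x² = 425·3² - 1 = 3824, not a perfect square
...
y = 13: x² = 425·13² - 1 = 71824 = 268² ✓
Check: 268² - 425·13² = 71824 - 71825 = -1 ✓

x = 268, y = 13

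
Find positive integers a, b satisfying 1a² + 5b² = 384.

Try small values of a and check whether (384 - 1a²)/5 is a perfect square.
a = 8: 1·8² = 64, so 5b² = 384 - 64 = 320, giving b² = 64, b = 8.
Check: 1·8² + 5·8² = 64 + 320 = 384 ✓

a = 8, b = 8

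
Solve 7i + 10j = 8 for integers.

Step 1: Check solvability.
gcd(7, 10) = 1
Since 1 divides 8, solutions exist.

Step 2: Apply extended Euclidean algorithm to find gcd.
We find integers such that 7*x0 + 10*y0 = 1

Step 3: Scale the particular solution.
Multiply by 8/1 = 8:
i = 24, j = -16

Step 4: Verify.
7*(24) + 10*(-16) = 8 = 8 ✓

i = 24, j = -16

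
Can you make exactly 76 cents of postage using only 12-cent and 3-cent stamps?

We need non-negative x, y with 12x + 3y = 76.
gcd(12, 3) = 3, and 3 does not divide 76.
No integer solutions exist, so certainly no non-negative ones.

No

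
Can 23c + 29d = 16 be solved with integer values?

Step 1: Compute gcd(23, 29).
gcd(23, 29) = 1

Step 2: Check divisibility.
Does 1 divide 16? 16 = 1 x 16, so yes.

By the theorem on linear Diophantine equations, 23c + 29d = 16 has integer solutions if and only if gcd(23, 29) divides 16. Since 1 | 16, solutions exist.

Yes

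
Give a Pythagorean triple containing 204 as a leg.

We need the other leg and hypotenuse such that 204² + x² = c².
Take x = 855, c = 879: 204² + 855² = 41616 + 731025 = 772641 = 879² ✓
Triple: (855, 204, 879)

(855, 204, 879)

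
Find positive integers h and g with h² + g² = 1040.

We need to find integers h, g > 0 such that h² + g² = 1040.
Trying h = 4: g² = 1040 - 4² = 1040 - 16 = 1024
g = 32
Check: 4² + 32² = 16 + 1024 = 1040 ✓

1040 = 4² + 32²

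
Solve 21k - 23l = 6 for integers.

Step 1: Check solvability.
gcd(21, 23) = 1
Since 1 divides 6, solutions exist.

Step 2: Apply extended Euclidean algorithm to find gcd.
We find integers such that 21*x0 + 23*y0 = 1

Step 3: Scale the particular solution.
Multiply by 6/1 = 6:
k = 66, l = 60

Step 4: Verify.
21*(66) - 23*(60) = 6 = 6 ✓

k = 66, l = 60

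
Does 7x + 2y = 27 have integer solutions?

Step 1: Compute gcd(7, 2).
gcd(7, 2) = 1

Step 2: Check divisibility.
Does 1 divide 27? 27 = 1 x 27, so yes.

By the theorem on linear Diophantine equations, 7x + 2y = 27 has integer solutions if and only if gcd(7, 2) divides 27. Since 1 | 27, solutions exist.

Yes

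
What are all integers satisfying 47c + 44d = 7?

Step 1: Compute gcd(47, 44) = 1.
Since 1 divides 7, solutions exist.

Step 2: Find a particular solution using extended Euclidean algorithm.
We get c₀ = 105, d₀ = -112.
Check: 47*105 + 44*-112 = 7 = 7 ✓

Step 3: Write the general solution.
c = 105 + (44/1)t = 105 + 44t
d = -112 - (47/1)t = -112 - 47t
for any integer t.

c = 105 + 44t, d = -112 - 47t for integer t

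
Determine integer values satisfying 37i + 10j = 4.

Step 1: Check solvability.
gcd(37, 10) = 1
Since 1 divides 4, solutions exist.

Step 2: Apply extended Euclidean algorithm to find gcd.
We find integers such that 37*x0 + 10*y0 = 1

Step 3: Scale the particular solution.
Multiply by 4/1 = 4:
i = 12, j = -44

Step 4: Verify.
37*(12) + 10*(-44) = 4 = 4 ✓

i = 12, j = -44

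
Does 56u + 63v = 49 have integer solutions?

Step 1: Compute gcd(56, 63).
gcd(56, 63) = 7

Step 2: Check divisibility.
Does 7 divide 49? 49 = 7 x 7, so yes.

By the theorem on linear Diophantine equations, 56u + 63v = 49 has integer solutions if and only if gcd(56, 63) divides 49. Since 7 | 49, solutions exist.

Yes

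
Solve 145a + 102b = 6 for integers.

Step 1: Check solvability.
gcd(145, 102) = 1
Since 1 divides 6, solutions exist.

Step 2: Apply extended Euclidean algorithm to find gcd.
We find integers such that 145*x0 + 102*y0 = 1

Step 3: Scale the particular solution.
Multiply by 6/1 = 6:
a = 114, b = -162

Step 4: Verify.
145*(114) + 102*(-162) = 6 = 6 ✓

a = 114, b = -162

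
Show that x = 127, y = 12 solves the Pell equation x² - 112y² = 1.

Compute x² = 127² = 16129
Compute 112y² = 112·12² = 112·144 = 16128
x² - 112y² = 16129 - 16128 = 1
Since this equals 1, (127, 12) is a solution.

Yes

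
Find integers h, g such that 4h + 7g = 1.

Step 1: Check solvability.
gcd(4, 7) = 1
Since 1 divides 1, solutions exist.

Step 2: Apply extended Euclidean algorithm to find gcd.
We find integers such that 4*x0 + 7*y0 = 1

Step 3: Scale the particular solution.
Multiply by 1/1 = 1:
h = 2, g = -1

Step 4: Verify.
4*(2) + 7*(-1) = 1 = 1 ✓

h = 2, g = -1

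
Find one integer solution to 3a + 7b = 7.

Step 1: Check solvability.
gcd(3, 7) = 1
Since 1 divides 7, solutions exist.

Step 2: Apply extended Euclidean algorithm to find gcd.
We find integers such that 3*x0 + 7*y0 = 1

Step 3: Scale the particular solution.
Multiply by 7/1 = 7:
a = -14, b = 7

Step 4: Verify.
3*(-14) + 7*(7) = 7 = 7 ✓

a = -14, b = 7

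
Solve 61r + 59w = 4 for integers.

Step 1: Check solvability.
gcd(61, 59) = 1
Since 1 divides 4, solutions exist.

Step 2: Apply extended Euclidean algorithm to find gcd.
We find integers such that 61*x0 + 59*y0 = 1

Step 3: Scale the particular solution.
Multiply by 4/1 = 4:
r = -116, w = 120

Step 4: Verify.
61*(-116) + 59*(120) = 4 = 4 ✓

r = -116, w = 120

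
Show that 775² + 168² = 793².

Compute a² + b² = 775² + 168² = 600625 + 28224 = 628849
Compute c² = 793² = 628849
Since 628849 = 628849, confirmed.

Yes, it is a Pythagorean triple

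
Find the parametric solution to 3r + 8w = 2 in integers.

Step 1: Compute gcd(3, 8) = 1.
Since 1 divides 2, solutions exist.

Step 2: Find a particular solution using extended Euclidean algorithm.
We get r₀ = 6, w₀ = -2.
Check: 3*6 + 8*-2 = 2 = 2 ✓

Step 3: Write the general solution.
r = 6 + (8/1)t = 6 + 8t
w = -2 - (3/1)t = -2 - 3t
for any integer t.

r = 6 + 8t, w = -2 - 3t for integer t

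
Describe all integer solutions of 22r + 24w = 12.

Step 1: Compute gcd(22, 24) = 2.
Since 2 divides 12, solutions exist.

Step 2: Find a particular solution using extended Euclidean algorithm.
We get r₀ = -6, w₀ = 6.
Check: 22*-6 + 24*6 = 12 = 12 ✓

Step 3: Write the general solution.
r = -6 + (24/2)t = -6 + 12t
w = 6 - (22/2)t = 6 - 11t
for any integer t.

r = -6 + 12t, w = 6 - 11t for integer t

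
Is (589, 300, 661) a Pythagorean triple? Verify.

Compute a² + b² = 589² + 300² = 346921 + 90000 = 436921
Compute c² = 661² = 436921
Since 436921 = 436921, confirmed.

Yes, it is a Pythagorean triple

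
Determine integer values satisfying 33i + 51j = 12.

Step 1: Check solvability.
gcd(33, 51) = 3
Since 3 divides 12, solutions exist.

Step 2: Apply extended Euclidean algorithm to find gcd.
We find integers such that 33*x0 + 51*y0 = 3

Step 3: Scale the particular solution.
Multiply by 12/3 = 4:
i = -12, j = 8

Step 4: Verify.
33*(-12) + 51*(8) = 12 = 12 ✓

i = -12, j = 8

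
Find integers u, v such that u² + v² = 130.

We need to find integers u, v > 0 such that u² + v² = 130.
Trying u = 3: v² = 130 - 3² = 130 - 9 = 121
v = 11
Check: 3² + 11² = 9 + 121 = 130 ✓

130 = 3² + 11²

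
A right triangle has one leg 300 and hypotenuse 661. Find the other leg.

a² = c² - b² = 436921 - 90000 = 346921
a = 589

589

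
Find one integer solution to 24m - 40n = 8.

Step 1: Check solvability.
gcd(24, 40) = 8
Since 8 divides 8, solutions exist.

Step 2: Apply extended Euclidean algorithm to find gcd.
We find integers such that 24*x0 + 40*y0 = 8

Step 3: Scale the particular solution.
Multiply by 8/8 = 1:
m = 2, n = 1

Step 4: Verify.
24*(2) - 40*(1) = 8 = 8 ✓

m = 2, n = 1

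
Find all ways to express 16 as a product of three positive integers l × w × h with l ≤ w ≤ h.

Iterate l from 1 to ⌊16^(1/3)⌋. For each l dividing 16, iterate w ≥ l with w dividing 16/l, and set h = 16/(l·w).
Triples found (4): (1×1×16), (1×2×8), (1×4×4), (2×2×4)

(1×1×16), (1×2×8), (1×4×4), (2×2×4)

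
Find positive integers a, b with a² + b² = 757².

We need a² + b² = 757² = 573049.
Trying: 595² + 468² = 354025 + 219024 = 573049 ✓

(595, 468, 757)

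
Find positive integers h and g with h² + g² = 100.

We need to find integers h, g > 0 such that h² + g² = 100.
Trying h = 6: g² = 100 - 6² = 100 - 36 = 64
g = 8
Check: 6² + 8² = 36 + 64 = 100 ✓

100 = 6² + 8²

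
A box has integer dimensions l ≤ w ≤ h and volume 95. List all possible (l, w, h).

Iterate l from 1 to ⌊95^(1/3)⌋. For each l dividing 95, iterate w ≥ l with w dividing 95/l, and set h = 95/(l·w).
Triples found (2): (1×1×95), (1×5×19)

(1×1×95), (1×5×19)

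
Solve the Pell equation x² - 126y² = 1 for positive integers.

We seek the smallest positive integers (x, y) with x² - 126y² = 1, i.e., x² = 126y² + 1.
Try successive y values:
y = 1: x² = 126·1² + 1 = 127, not a perfect square
y = 2: x² = 126·2² + 1 = 505, not a perfect square
y = 3: x² = 126·3² + 1 = 1135, not a perfect square
... continuing the search (or via continued fractions) ...
y = 40: x² = 126·40² + 1 = 201601, x = 449 ✓

Verify: 449² - 126·40² = 201601 - 201600 = 1 ✓

x = 449, y = 40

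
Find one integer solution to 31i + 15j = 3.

Step 1: Check solvability.
gcd(31, 15) = 1
Since 1 divides 3, solutions exist.

Step 2: Apply extended Euclidean algorithm to find gcd.
We find integers such that 31*x0 + 15*y0 = 1

Step 3: Scale the particular solution.
Multiply by 3/1 = 3:
i = 3, j = -6

Step 4: Verify.
31*(3) + 15*(-6) = 3 = 3 ✓

i = 3, j = -6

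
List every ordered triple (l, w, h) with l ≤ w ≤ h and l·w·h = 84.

Iterate l from 1 to ⌊84^(1/3)⌋. For each l dividing 84, iterate w ≥ l with w dividing 84/l, and set h = 84/(l·w).
Triples found (10): (1×1×84), (1×2×42), (1×3×28), (1×4×21), (1×6×14), (1×7×12), (2×2×21), (2×3×14), (2×6×7), (3×4×7)

(1×1×84), (1×2×42), (1×3×28), (1×4×21), (1×6×14), (1×7×12), (2×2×21), (2×3×14), (2×6×7), (3×4×7)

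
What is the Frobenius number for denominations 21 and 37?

For two coprime denominations a and b, the Frobenius number (largest value not representable as a non-negative combination) is ab - a - b.
Here gcd(21, 37) = 1, so they are coprime.
F(21, 37) = 21·37 - 21 - 37 = 777 - 58 = 719

719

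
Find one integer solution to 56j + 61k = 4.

Step 1: Check solvability.
gcd(56, 61) = 1
Since 1 divides 4, solutions exist.

Step 2: Apply extended Euclidean algorithm to find gcd.
We find integers such that 56*x0 + 61*y0 = 1

Step 3: Scale the particular solution.
Multiply by 4/1 = 4:
j = 48, k = -44

Step 4: Verify.
56*(48) + 61*(-44) = 4 = 4 ✓

j = 48, k = -44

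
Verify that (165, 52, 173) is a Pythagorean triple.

Compute a² + b² = 165² + 52² = 27225 + 2704 = 29929
Compute c² = 173² = 29929
Since 29929 = 29929, confirmed.

Yes, it is a Pythagorean triple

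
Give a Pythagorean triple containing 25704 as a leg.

We need the other leg and hypotenuse such that 25704² + x² = c².
Take x = 1470, c = 25746: 25704² + 1470² = 660695616 + 2160900 = 662856516 = 25746² ✓
Triple: (1470, 25704, 25746)

(1470, 25704, 25746)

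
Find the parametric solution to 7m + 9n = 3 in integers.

Step 1: Compute gcd(7, 9) = 1.
Since 1 divides 3, solutions exist.

Step 2: Find a particular solution using extended Euclidean algorithm.
We get m₀ = 12, n₀ = -9.
Check: 7*12 + 9*-9 = 3 = 3 ✓

Step 3: Write the general solution.
m = 12 + (9/1)t = 12 + 9t
n = -9 - (7/1)t = -9 - 7t
for any integer t.

m = 12 + 9t, n = -9 - 7t for integer t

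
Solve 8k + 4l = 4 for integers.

Step 1: Check solvability.
gcd(8, 4) = 4
Since 4 divides 4, solutions exist.

Step 2: Apply extended Euclidean algorithm to find gcd.
We find integers such that 8*x0 + 4*y0 = 4

Step 3: Scale the particular solution.
Multiply by 4/4 = 1:
k = 0, l = 1

Step 4: Verify.
8*(0) + 4*(1) = 4 = 4 ✓

k = 0, l = 1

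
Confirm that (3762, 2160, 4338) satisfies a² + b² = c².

Compute a² + b² = 3762² + 2160² = 14152644 + 4665600 = 18818244
Compute c² = 4338² = 18818244
Since 18818244 = 18818244, confirmed.

Yes, it is a Pythagorean triple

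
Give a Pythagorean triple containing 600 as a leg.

We need the other leg and hypotenuse such that 600² + x² = c².
Take x = 1827, c = 1923: 600² + 1827² = 360000 + 3337929 = 3697929 = 1923² ✓
Triple: (1827, 600, 1923)

(1827, 600, 1923)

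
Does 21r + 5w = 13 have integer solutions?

Step 1: Compute gcd(21, 5).
gcd(21, 5) = 1

Step 2: Check divisibility.
Does 1 divide 13? 13 = 1 x 13, so yes.

By the theorem on linear Diophantine equations, 21r + 5w = 13 has integer solutions if and only if gcd(21, 5) divides 13. Since 1 | 13, solutions exist.

Yes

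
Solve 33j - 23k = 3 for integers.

Step 1: Check solvability.
gcd(33, 23) = 1
Since 1 divides 3, solutions exist.

Step 2: Apply extended Euclidean algorithm to find gcd.
We find integers such that 33*x0 + 23*y0 = 1

Step 3: Scale the particular solution.
Multiply by 3/1 = 3:
j = 21, k = 30

Step 4: Verify.
33*(21) - 23*(30) = 3 = 3 ✓

j = 21, k = 30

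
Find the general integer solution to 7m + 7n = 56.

Step 1: Compute gcd(7, 7) = 7.
Since 7 divides 56, solutions exist.

Step 2: Find a particular solution using extended Euclidean algorithm.
We get m₀ = 0, n₀ = 8.
Check: 7*0 + 7*8 = 56 = 56 ✓

Step 3: Write the general solution.
m = 0 + (7/7)t = 0 + 1t
n = 8 - (7/7)t = 8 - 1t
for any integer t.

m = 0 + 1t, n = 8 - 1t for integer t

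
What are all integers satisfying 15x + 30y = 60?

Step 1: Compute gcd(15, 30) = 15.
Since 15 divides 60, solutions exist.

Step 2: Find a particular solution using extended Euclidean algorithm.
We get x₀ = 4, y₀ = 0.
Check: 15*4 + 30*0 = 60 = 60 ✓

Step 3: Write the general solution.
x = 4 + (30/15)t = 4 + 2t
y = 0 - (15/15)t = 0 - 1t
for any integer t.

x = 4 + 2t, y = 0 - 1t for integer t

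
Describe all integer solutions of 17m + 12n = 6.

Step 1: Compute gcd(17, 12) = 1.
Since 1 divides 6, solutions exist.

Step 2: Find a particular solution using extended Euclidean algorithm.
We get m₀ = 30, n₀ = -42.
Check: 17*30 + 12*-42 = 6 = 6 ✓

Step 3: Write the general solution.
m = 30 + (12/1)t = 30 + 12t
n = -42 - (17/1)t = -42 - 17t
for any integer t.

m = 30 + 12t, n = -42 - 17t for integer t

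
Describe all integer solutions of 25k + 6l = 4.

Step 1: Compute gcd(25, 6) = 1.
Since 1 divides 4, solutions exist.

Step 2: Find a particular solution using extended Euclidean algorithm.
We get k₀ = 4, l₀ = -16.
Check: 25*4 + 6*-16 = 4 = 4 ✓

Step 3: Write the general solution.
k = 4 + (6/1)t = 4 + 6t
l = -16 - (25/1)t = -16 - 25t
for any integer t.

k = 4 + 6t, l = -16 - 25t for integer t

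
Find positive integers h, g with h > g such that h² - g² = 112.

Factor: h² - g² = (h+g)(h-g) = 112.
We need two factors of 112 with the same parity.
Use h+g = 56 and h-g = 2 (product 56·2 = 112).
Adding: 2h = 58, so h = 29.
Subtracting: 2g = 54, so g = 27.
Check: 29² - 27² = 841 - 729 = 112 ✓

h = 29, g = 27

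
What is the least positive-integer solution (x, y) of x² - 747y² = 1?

We seek the smallest positive integers (x, y) with x² - 747y² = 1, i.e., x² = 747y² + 1.
Try successive y values:
y = 1: x² = 747·1² + 1 = 748, not a perfect square
y = 2: x² = 747·2² + 1 = 2989, not a perfect square
y = 3: x² = 747·3² + 1 = 6724, x = 82 ✓

Verify: 82² - 747·3² = 6724 - 6723 = 1 ✓

x = 82, y = 3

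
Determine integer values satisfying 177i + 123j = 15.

Step 1: Check solvability.
gcd(177, 123) = 3
Since 3 divides 15, solutions exist.

Step 2: Apply extended Euclidean algorithm to find gcd.
We find integers such that 177*x0 + 123*y0 = 3

Step 3: Scale the particular solution.
Multiply by 15/3 = 5:
i = 80, j = -115

Step 4: Verify.
177*(80) + 123*(-115) = 15 = 15 ✓

i = 80, j = -115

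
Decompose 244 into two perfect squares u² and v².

We need to find integers u, v > 0 such that u² + v² = 244.
Trying u = 10: v² = 244 - 10² = 244 - 100 = 144
v = 12
Check: 10² + 12² = 100 + 144 = 244 ✓

244 = 10² + 12²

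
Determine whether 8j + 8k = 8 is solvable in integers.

Step 1: Compute gcd(8, 8).
gcd(8, 8) = 8

Step 2: Check divisibility.
Does 8 divide 8? 8 = 8 x 1, so yes.

By the theorem on linear Diophantine equations, 8j + 8k = 8 has integer solutions if and only if gcd(8, 8) divides 8. Since 8 | 8, solutions exist.

Yes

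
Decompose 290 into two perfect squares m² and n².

We need to find integers m, n > 0 such that m² + n² = 290.
Trying m = 1: n² = 290 - 1² = 290 - 1 = 289
n = 17
Check: 1² + 17² = 1 + 289 = 290 ✓

290 = 1² + 17²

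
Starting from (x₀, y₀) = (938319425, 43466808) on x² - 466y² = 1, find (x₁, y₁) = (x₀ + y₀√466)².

Solutions to x² - Dy² = 1 are generated by powers of (x₀ + y₀√D).
The next solution satisfies x₁ + y₁√466 = (x₀ + y₀√466)², giving:
x₁ = x₀² + 466y₀² = 938319425² + 466·43466808² = 880443343332330625 + 880443343332330624 = 1760886686664661249
y₁ = 2x₀y₀ = 2·938319425·43466808 = 81571500578290800

Verify: 1760886686664661249² - 466·81571500578290800² = 3100721923272848884570236203922240001 - 3100721923272848884570236203922240000 = 1 ✓

x = 1760886686664661249, y = 81571500578290800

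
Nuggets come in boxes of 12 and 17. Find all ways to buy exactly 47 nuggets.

We need non-negative integers (x, y) with 12x + 17y = 47.
For each x in 0..3, check if 47 - 12x is a non-negative multiple of 17.
No x yields an integer y ≥ 0.

No solution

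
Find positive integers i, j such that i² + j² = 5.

Search for i with 5 - i² a perfect square.
i = 1: 5 - 1² = 5 - 1 = 4 = 2² ✓
So i = 1, j = 2.

i = 1, j = 2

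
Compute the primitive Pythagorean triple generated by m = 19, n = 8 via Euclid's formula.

a = m² - n² = 19² - 8² = 361 - 64 = 297
b = 2mn = 2·19·8 = 304
c = m² + n² = 361 + 64 = 425
Verify: 297² + 304² = 88209 + 92416 = 180625 = 425² ✓

(297, 304, 425)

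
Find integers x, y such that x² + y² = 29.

We need to find integers x, y > 0 such that x² + y² = 29.
Trying x = 2: y² = 29 - 2² = 29 - 4 = 25
y = 5
Check: 2² + 5² = 4 + 25 = 29 ✓

29 = 2² + 5²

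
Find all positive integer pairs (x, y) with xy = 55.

The positive divisors of 55 are: 1, 5, 11, 55.
Each divisor d gives the pair (d, 55/d):
(1, 55), (5, 11), (11, 5), (55, 1)

(1, 55), (5, 11), (11, 5), (55, 1)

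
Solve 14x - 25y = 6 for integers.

Step 1: Check solvability.
gcd(14, 25) = 1
Since 1 divides 6, solutions exist.

Step 2: Apply extended Euclidean algorithm to find gcd.
We find integers such that 14*x0 + 25*y0 = 1

Step 3: Scale the particular solution.
Multiply by 6/1 = 6:
x = 54, y = 30

Step 4: Verify.
14*(54) - 25*(30) = 6 = 6 ✓

x = 54, y = 30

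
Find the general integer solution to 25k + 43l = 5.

Step 1: Compute gcd(25, 43) = 1.
Since 1 divides 5, solutions exist.

Step 2: Find a particular solution using extended Euclidean algorithm.
We get k₀ = -60, l₀ = 35.
Check: 25*-60 + 43*35 = 5 = 5 ✓

Step 3: Write the general solution.
k = -60 + (43/1)t = -60 + 43t
l = 35 - (25/1)t = 35 - 25t
for any integer t.

k = -60 + 43t, l = 35 - 25t for integer t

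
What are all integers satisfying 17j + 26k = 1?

Step 1: Compute gcd(17, 26) = 1.
Since 1 divides 1, solutions exist.

Step 2: Find a particular solution using extended Euclidean algorithm.
We get j₀ = -3, k₀ = 2.
Check: 17*-3 + 26*2 = 1 = 1 ✓

Step 3: Write the general solution.
j = -3 + (26/1)t = -3 + 26t
k = 2 - (17/1)t = 2 - 17t
for any integer t.

j = -3 + 26t, k = 2 - 17t for integer t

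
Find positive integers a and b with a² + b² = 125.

We need to find integers a, b > 0 such that a² + b² = 125.
Trying a = 2: b² = 125 - 2² = 125 - 4 = 121
b = 11
Check: 2² + 11² = 4 + 121 = 125 ✓

125 = 2² + 11²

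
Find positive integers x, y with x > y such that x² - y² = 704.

Factor: x² - y² = (x+y)(x-y) = 704.
We need two factors of 704 with the same parity.
Use x+y = 352 and x-y = 2 (product 352·2 = 704).
Adding: 2x = 354, so x = 177.
Subtracting: 2y = 350, so y = 175.
Check: 177² - 175² = 31329 - 30625 = 704 ✓

x = 177, y = 175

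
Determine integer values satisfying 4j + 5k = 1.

Step 1: Check solvability.
gcd(4, 5) = 1
Since 1 divides 1, solutions exist.

Step 2: Apply extended Euclidean algorithm to find gcd.
We find integers such that 4*x0 + 5*y0 = 1

Step 3: Scale the particular solution.
Multiply by 1/1 = 1:
j = -1, k = 1

Step 4: Verify.
4*(-1) + 5*(1) = 1 = 1 ✓

j = -1, k = 1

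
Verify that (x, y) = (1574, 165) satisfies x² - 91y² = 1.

Compute x² = 1574² = 2477476
Compute 91y² = 91·165² = 91·27225 = 2477475
x² - 91y² = 2477476 - 2477475 = 1
Since this equals 1, (1574, 165) is a solution.

Yes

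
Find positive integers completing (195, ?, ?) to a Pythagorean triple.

We need the other leg and hypotenuse such that 195² + x² = c².
Take x = 748, c = 773: 195² + 748² = 38025 + 559504 = 597529 = 773² ✓
Triple: (195, 748, 773)

(195, 748, 773)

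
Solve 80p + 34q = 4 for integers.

Step 1: Check solvability.
gcd(80, 34) = 2
Since 2 divides 4, solutions exist.

Step 2: Apply extended Euclidean algorithm to find gcd.
We find integers such that 80*x0 + 34*y0 = 2

Step 3: Scale the particular solution.
Multiply by 4/2 = 2:
p = 6, q = -14

Step 4: Verify.
80*(6) + 34*(-14) = 4 = 4 ✓

p = 6, q = -14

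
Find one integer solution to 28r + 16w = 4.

Step 1: Check solvability.
gcd(28, 16) = 4
Since 4 divides 4, solutions exist.

Step 2: Apply extended Euclidean algorithm to find gcd.
We find integers such that 28*x0 + 16*y0 = 4

Step 3: Scale the particular solution.
Multiply by 4/4 = 1:
r = -1, w = 2

Step 4: Verify.
28*(-1) + 16*(2) = 4 = 4 ✓

r = -1, w = 2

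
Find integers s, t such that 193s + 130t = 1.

Step 1: Check solvability.
gcd(193, 130) = 1
Since 1 divides 1, solutions exist.

Step 2: Apply extended Euclidean algorithm to find gcd.
We find integers such that 193*x0 + 130*y0 = 1

Step 3: Scale the particular solution.
Multiply by 1/1 = 1:
s = -33, t = 49

Step 4: Verify.
193*(-33) + 130*(49) = 1 = 1 ✓

s = -33, t = 49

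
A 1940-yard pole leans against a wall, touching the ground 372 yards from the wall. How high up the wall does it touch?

The ladder, wall, and ground form a right triangle with hypotenuse 1940 and one leg 372.
By the Pythagorean theorem: h² = 1940² - 372² = 3763600 - 138384 = 3625216
h = √3625216 = 1904 yards

1904 yards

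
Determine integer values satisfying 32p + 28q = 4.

Step 1: Check solvability.
gcd(32, 28) = 4
Since 4 divides 4, solutions exist.

Step 2: Apply extended Euclidean algorithm to find gcd.
We find integers such that 32*x0 + 28*y0 = 4

Step 3: Scale the particular solution.
Multiply by 4/4 = 1:
p = 1, q = -1

Step 4: Verify.
32*(1) + 28*(-1) = 4 = 4 ✓

p = 1, q = -1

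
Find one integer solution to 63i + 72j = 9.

Step 1: Check solvability.
gcd(63, 72) = 9
Since 9 divides 9, solutions exist.

Step 2: Apply extended Euclidean algorithm to find gcd.
We find integers such that 63*x0 + 72*y0 = 9

Step 3: Scale the particular solution.
Multiply by 9/9 = 1:
i = -1, j = 1

Step 4: Verify.
63*(-1) + 72*(1) = 9 = 9 ✓

i = -1, j = 1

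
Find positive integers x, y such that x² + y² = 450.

Search for x with 450 - x² a perfect square.
x = 3: 450 - 3² = 450 - 9 = 441 = 21² ✓
So x = 3, y = 21.

x = 3, y = 21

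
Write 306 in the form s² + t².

We need to find integers s, t > 0 such that s² + t² = 306.
Trying s = 9: t² = 306 - 9² = 306 - 81 = 225
t = 15
Check: 9² + 15² = 81 + 225 = 306 ✓

306 = 9² + 15²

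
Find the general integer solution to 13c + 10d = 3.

Step 1: Compute gcd(13, 10) = 1.
Since 1 divides 3, solutions exist.

Step 2: Find a particular solution using extended Euclidean algorithm.
We get c₀ = -9, d₀ = 12.
Check: 13*-9 + 10*12 = 3 = 3 ✓

Step 3: Write the general solution.
c = -9 + (10/1)t = -9 + 10t
d = 12 - (13/1)t = 12 - 13t
for any integer t.

c = -9 + 10t, d = 12 - 13t for integer t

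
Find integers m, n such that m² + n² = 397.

We need to find integers m, n > 0 such that m² + n² = 397.
Trying m = 6: n² = 397 - 6² = 397 - 36 = 361
n = 19
Check: 6² + 19² = 36 + 361 = 397 ✓

397 = 6² + 19²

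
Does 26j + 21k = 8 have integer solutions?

Step 1: Compute gcd(26, 21).
gcd(26, 21) = 1

Step 2: Check divisibility.
Does 1 divide 8? 8 = 1 x 8, so yes.

By the theorem on linear Diophantine equations, 26j + 21k = 8 has integer solutions if and only if gcd(26, 21) divides 8. Since 1 | 8, solutions exist.

Yes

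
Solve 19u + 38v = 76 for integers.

Step 1: Check solvability.
gcd(19, 38) = 19
Since 19 divides 76, solutions exist.

Step 2: Apply extended Euclidean algorithm to find gcd.
We find integers such that 19*x0 + 38*y0 = 19

Step 3: Scale the particular solution.
Multiply by 76/19 = 4:
u = 4, v = 0

Step 4: Verify.
19*(4) + 38*(0) = 76 = 76 ✓

u = 4, v = 0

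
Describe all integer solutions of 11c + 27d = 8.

Step 1: Compute gcd(11, 27) = 1.
Since 1 divides 8, solutions exist.

Step 2: Find a particular solution using extended Euclidean algorithm.
We get c₀ = 40, d₀ = -16.
Check: 11*40 + 27*-16 = 8 = 8 ✓

Step 3: Write the general solution.
c = 40 + (27/1)t = 40 + 27t
d = -16 - (11/1)t = -16 - 11t
for any integer t.

c = 40 + 27t, d = -16 - 11t for integer t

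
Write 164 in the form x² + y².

We need to find integers x, y > 0 such that x² + y² = 164.
Trying x = 8: y² = 164 - 8² = 164 - 64 = 100
y = 10
Check: 8² + 10² = 64 + 100 = 164 ✓

164 = 8² + 10²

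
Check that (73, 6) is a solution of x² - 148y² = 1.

Compute x² = 73² = 5329
Compute 148y² = 148·6² = 148·36 = 5328
x² - 148y² = 5329 - 5328 = 1
Since this equals 1, (73, 6) is a solution.

Yes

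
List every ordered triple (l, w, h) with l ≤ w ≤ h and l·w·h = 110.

Iterate l from 1 to ⌊110^(1/3)⌋. For each l dividing 110, iterate w ≥ l with w dividing 110/l, and set h = 110/(l·w).
Triples found (5): (1×1×110), (1×2×55), (1×5×22), (1×10×11), (2×5×11)

(1×1×110), (1×2×55), (1×5×22), (1×10×11), (2×5×11)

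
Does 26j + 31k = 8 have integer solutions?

Step 1: Compute gcd(26, 31).
gcd(26, 31) = 1

Step 2: Check divisibility.
Does 1 divide 8? 8 = 1 x 8, so yes.

By the theorem on linear Diophantine equations, 26j + 31k = 8 has integer solutions if and only if gcd(26, 31) divides 8. Since 1 | 8, solutions exist.

Yes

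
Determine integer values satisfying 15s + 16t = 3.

Step 1: Check solvability.
gcd(15, 16) = 1
Since 1 divides 3, solutions exist.

Step 2: Apply extended Euclidean algorithm to find gcd.
We find integers such that 15*x0 + 16*y0 = 1

Step 3: Scale the particular solution.
Multiply by 3/1 = 3:
s = -3, t = 3

Step 4: Verify.
15*(-3) + 16*(3) = 3 = 3 ✓

s = -3, t = 3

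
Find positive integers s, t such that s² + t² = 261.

Search for s with 261 - s² a perfect square.
s = 6: 261 - 6² = 261 - 36 = 225 = 15² ✓
So s = 6, t = 15.

s = 6, t = 15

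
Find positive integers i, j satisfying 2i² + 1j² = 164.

Try small values of i and check whether (164 - 2i²)/1 is a perfect square.
i = 8: 2·8² = 128, so 1j² = 164 - 128 = 36, giving j² = 36, j = 6.
Check: 2·8² + 1·6² = 128 + 36 = 164 ✓

i = 8, j = 6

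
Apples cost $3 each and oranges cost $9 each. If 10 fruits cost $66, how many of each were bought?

Let a = apples, o = oranges.
a + o = 10
3a + 9o = 66
Substitute o = 10 - a:
3a + 9(10 - a) = 66
(3 - 9)a = 66 - 90
-6a = -24
a = 4, o = 10 - 4 = 6

Apples: 4, Oranges: 6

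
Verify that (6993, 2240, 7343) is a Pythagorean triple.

Compute a² + b² = 6993² + 2240² = 48902049 + 5017600 = 53919649
Compute c² = 7343² = 53919649
Since 53919649 = 53919649, confirmed.

Yes, it is a Pythagorean triple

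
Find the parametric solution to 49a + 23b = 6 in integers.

Step 1: Compute gcd(49, 23) = 1.
Since 1 divides 6, solutions exist.

Step 2: Find a particular solution using extended Euclidean algorithm.
We get a₀ = 48, b₀ = -102.
Check: 49*48 + 23*-102 = 6 = 6 ✓

Step 3: Write the general solution.
a = 48 + (23/1)t = 48 + 23t
b = -102 - (49/1)t = -102 - 49t
for any integer t.

a = 48 + 23t, b = -102 - 49t for integer t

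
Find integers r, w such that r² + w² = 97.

We need to find integers r, w > 0 such that r² + w² = 97.
Trying r = 4: w² = 97 - 4² = 97 - 16 = 81
w = 9
Check: 4² + 9² = 16 + 81 = 97 ✓

97 = 4² + 9²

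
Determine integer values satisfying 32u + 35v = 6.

Step 1: Check solvability.
gcd(32, 35) = 1
Since 1 divides 6, solutions exist.

Step 2: Apply extended Euclidean algorithm to find gcd.
We find integers such that 32*x0 + 35*y0 = 1

Step 3: Scale the particular solution.
Multiply by 6/1 = 6:
u = -72, v = 66

Step 4: Verify.
32*(-72) + 35*(66) = 6 = 6 ✓

u = -72, v = 66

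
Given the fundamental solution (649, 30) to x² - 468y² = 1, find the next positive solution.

Solutions to x² - Dy² = 1 are generated by powers of (x₀ + y₀√D).
The next solution satisfies x₁ + y₁√468 = (x₀ + y₀√468)², giving:
x₁ = x₀² + 468y₀² = 649² + 468·30² = 421201 + 421200 = 842401
y₁ = 2x₀y₀ = 2·649·30 = 38940

Verify: 842401² - 468·38940² = 709639444801 - 709639444800 = 1 ✓

x = 842401, y = 38940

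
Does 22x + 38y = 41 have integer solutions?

Step 1: Compute gcd(22, 38).
gcd(22, 38) = 2

Step 2: Check divisibility.
Does 2 divide 41? 41 = 2 x 20 + 1, so no.

By the theorem on linear Diophantine equations, 22x + 38y = 41 has integer solutions if and only if gcd(22, 38) divides 41. Since 2 does not divide 41, no solutions exist.

No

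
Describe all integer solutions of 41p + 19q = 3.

Step 1: Compute gcd(41, 19) = 1.
Since 1 divides 3, solutions exist.

Step 2: Find a particular solution using extended Euclidean algorithm.
We get p₀ = -18, q₀ = 39.
Check: 41*-18 + 19*39 = 3 = 3 ✓

Step 3: Write the general solution.
p = -18 + (19/1)t = -18 + 19t
q = 39 - (41/1)t = 39 - 41t
for any integer t.

p = -18 + 19t, q = 39 - 41t for integer t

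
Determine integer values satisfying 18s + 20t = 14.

Step 1: Check solvability.
gcd(18, 20) = 2
Since 2 divides 14, solutions exist.

Step 2: Apply extended Euclidean algorithm to find gcd.
We find integers such that 18*x0 + 20*y0 = 2

Step 3: Scale the particular solution.
Multiply by 14/2 = 7:
s = -7, t = 7

Step 4: Verify.
18*(-7) + 20*(7) = 14 = 14 ✓

s = -7, t = 7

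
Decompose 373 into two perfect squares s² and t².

We need to find integers s, t > 0 such that s² + t² = 373.
Trying s = 7: t² = 373 - 7² = 373 - 49 = 324
t = 18
Check: 7² + 18² = 49 + 324 = 373 ✓

373 = 7² + 18²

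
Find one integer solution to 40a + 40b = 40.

Step 1: Check solvability.
gcd(40, 40) = 40
Since 40 divides 40, solutions exist.

Step 2: Apply extended Euclidean algorithm to find gcd.
We find integers such that 40*x0 + 40*y0 = 40

Step 3: Scale the particular solution.
Multiply by 40/40 = 1:
a = 0, b = 1

Step 4: Verify.
40*(0) + 40*(1) = 40 = 40 ✓

a = 0, b = 1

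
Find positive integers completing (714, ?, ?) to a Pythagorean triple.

We need the other leg and hypotenuse such that 714² + x² = c².
Take x = 720, c = 1014: 714² + 720² = 509796 + 518400 = 1028196 = 1014² ✓
Triple: (714, 720, 1014)

(714, 720, 1014)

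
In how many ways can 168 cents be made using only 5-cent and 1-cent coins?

We need non-negative integers (x, y) with 5x + 1y = 168.
For each x from 0 to 33, check if (168 - 5x) is a non-negative multiple of 1.
Solutions (x, y): (0,168), (1,163), (2,158), (3,153), ...
Count: 34

34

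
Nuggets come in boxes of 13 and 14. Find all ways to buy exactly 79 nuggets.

We need non-negative integers (x, y) with 13x + 14y = 79.
For each x in 0..6, check if 79 - 13x is a non-negative multiple of 14.
x = 5: 14y = 14, y = 1 ✓

(5 boxes of 13, 1 boxes of 14)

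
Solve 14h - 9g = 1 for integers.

Step 1: Check solvability.
gcd(14, 9) = 1
Since 1 divides 1, solutions exist.

Step 2: Apply extended Euclidean algorithm to find gcd.
We find integers such that 14*x0 + 9*y0 = 1

Step 3: Scale the particular solution.
Multiply by 1/1 = 1:
h = 2, g = 3

Step 4: Verify.
14*(2) - 9*(3) = 1 = 1 ✓

h = 2, g = 3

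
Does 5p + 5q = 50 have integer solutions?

Step 1: Compute gcd(5, 5).
gcd(5, 5) = 5

Step 2: Check divisibility.
Does 5 divide 50? 50 = 5 x 10, so yes.

By the theorem on linear Diophantine equations, 5p + 5q = 50 has integer solutions if and only if gcd(5, 5) divides 50. Since 5 | 50, solutions exist.

Yes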